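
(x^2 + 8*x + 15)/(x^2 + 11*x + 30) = (x + 3)/(x + 6)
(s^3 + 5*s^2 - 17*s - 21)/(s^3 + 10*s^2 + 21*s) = (s^2 - 2*s - 3)/(s*(s + 3))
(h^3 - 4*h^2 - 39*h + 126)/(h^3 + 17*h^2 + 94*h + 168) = (h^2 - 10*h + 21)/(h^2 + 11*h + 28)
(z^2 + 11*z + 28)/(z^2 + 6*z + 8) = (z + 7)/(z + 2)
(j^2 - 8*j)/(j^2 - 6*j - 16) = j/(j + 2)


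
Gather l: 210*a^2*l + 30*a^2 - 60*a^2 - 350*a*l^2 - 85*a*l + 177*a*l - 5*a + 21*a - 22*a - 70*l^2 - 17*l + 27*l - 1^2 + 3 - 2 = -30*a^2 - 6*a + l^2*(-350*a - 70) + l*(210*a^2 + 92*a + 10)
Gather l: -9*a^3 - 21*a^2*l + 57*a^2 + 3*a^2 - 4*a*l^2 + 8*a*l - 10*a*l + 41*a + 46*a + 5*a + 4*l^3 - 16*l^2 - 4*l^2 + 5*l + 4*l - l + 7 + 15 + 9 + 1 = -9*a^3 + 60*a^2 + 92*a + 4*l^3 + l^2*(-4*a - 20) + l*(-21*a^2 - 2*a + 8) + 32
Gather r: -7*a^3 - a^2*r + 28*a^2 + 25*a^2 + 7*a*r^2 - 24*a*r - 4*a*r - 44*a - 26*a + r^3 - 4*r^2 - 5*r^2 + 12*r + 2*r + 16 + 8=-7*a^3 + 53*a^2 - 70*a + r^3 + r^2*(7*a - 9) + r*(-a^2 - 28*a + 14) + 24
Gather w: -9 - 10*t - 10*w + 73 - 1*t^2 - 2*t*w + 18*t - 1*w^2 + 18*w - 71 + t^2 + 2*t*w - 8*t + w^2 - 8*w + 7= 0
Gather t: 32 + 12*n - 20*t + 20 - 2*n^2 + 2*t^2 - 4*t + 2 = -2*n^2 + 12*n + 2*t^2 - 24*t + 54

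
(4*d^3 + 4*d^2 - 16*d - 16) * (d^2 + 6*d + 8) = 4*d^5 + 28*d^4 + 40*d^3 - 80*d^2 - 224*d - 128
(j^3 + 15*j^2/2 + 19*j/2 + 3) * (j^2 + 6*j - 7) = j^5 + 27*j^4/2 + 95*j^3/2 + 15*j^2/2 - 97*j/2 - 21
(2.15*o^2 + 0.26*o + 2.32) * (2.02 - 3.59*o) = -7.7185*o^3 + 3.4096*o^2 - 7.8036*o + 4.6864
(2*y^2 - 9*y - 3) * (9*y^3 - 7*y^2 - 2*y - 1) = 18*y^5 - 95*y^4 + 32*y^3 + 37*y^2 + 15*y + 3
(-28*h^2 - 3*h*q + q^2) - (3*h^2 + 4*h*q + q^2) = -31*h^2 - 7*h*q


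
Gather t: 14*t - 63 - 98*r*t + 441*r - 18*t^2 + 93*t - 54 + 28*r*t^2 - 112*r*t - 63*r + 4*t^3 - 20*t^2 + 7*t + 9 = 378*r + 4*t^3 + t^2*(28*r - 38) + t*(114 - 210*r) - 108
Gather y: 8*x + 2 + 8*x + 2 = 16*x + 4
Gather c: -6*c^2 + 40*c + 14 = -6*c^2 + 40*c + 14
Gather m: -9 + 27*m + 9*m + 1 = 36*m - 8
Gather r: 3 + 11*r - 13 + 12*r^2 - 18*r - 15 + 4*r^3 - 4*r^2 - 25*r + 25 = 4*r^3 + 8*r^2 - 32*r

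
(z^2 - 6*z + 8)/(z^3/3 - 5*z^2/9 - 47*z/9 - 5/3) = 9*(-z^2 + 6*z - 8)/(-3*z^3 + 5*z^2 + 47*z + 15)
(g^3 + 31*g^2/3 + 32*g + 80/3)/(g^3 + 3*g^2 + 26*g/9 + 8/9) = 3*(g^2 + 9*g + 20)/(3*g^2 + 5*g + 2)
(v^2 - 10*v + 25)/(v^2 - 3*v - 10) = (v - 5)/(v + 2)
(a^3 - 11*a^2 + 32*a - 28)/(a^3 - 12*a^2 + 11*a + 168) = (a^2 - 4*a + 4)/(a^2 - 5*a - 24)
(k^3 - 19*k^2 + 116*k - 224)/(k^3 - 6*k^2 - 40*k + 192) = (k - 7)/(k + 6)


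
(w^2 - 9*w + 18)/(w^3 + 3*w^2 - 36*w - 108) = (w - 3)/(w^2 + 9*w + 18)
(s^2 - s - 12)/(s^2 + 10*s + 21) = (s - 4)/(s + 7)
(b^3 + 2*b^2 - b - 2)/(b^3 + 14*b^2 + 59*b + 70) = (b^2 - 1)/(b^2 + 12*b + 35)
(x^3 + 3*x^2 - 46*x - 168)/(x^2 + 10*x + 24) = x - 7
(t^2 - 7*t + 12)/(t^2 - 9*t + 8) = (t^2 - 7*t + 12)/(t^2 - 9*t + 8)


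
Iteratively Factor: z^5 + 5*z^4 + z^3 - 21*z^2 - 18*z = (z + 3)*(z^4 + 2*z^3 - 5*z^2 - 6*z) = (z + 1)*(z + 3)*(z^3 + z^2 - 6*z) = z*(z + 1)*(z + 3)*(z^2 + z - 6) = z*(z - 2)*(z + 1)*(z + 3)*(z + 3)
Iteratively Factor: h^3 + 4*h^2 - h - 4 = (h + 1)*(h^2 + 3*h - 4) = (h + 1)*(h + 4)*(h - 1)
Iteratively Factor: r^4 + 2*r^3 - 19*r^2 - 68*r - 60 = (r - 5)*(r^3 + 7*r^2 + 16*r + 12) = (r - 5)*(r + 2)*(r^2 + 5*r + 6) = (r - 5)*(r + 2)^2*(r + 3)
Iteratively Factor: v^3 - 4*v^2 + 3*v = (v - 3)*(v^2 - v) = (v - 3)*(v - 1)*(v)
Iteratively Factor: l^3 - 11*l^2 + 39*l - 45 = (l - 3)*(l^2 - 8*l + 15) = (l - 5)*(l - 3)*(l - 3)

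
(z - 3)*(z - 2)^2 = z^3 - 7*z^2 + 16*z - 12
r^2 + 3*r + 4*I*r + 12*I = (r + 3)*(r + 4*I)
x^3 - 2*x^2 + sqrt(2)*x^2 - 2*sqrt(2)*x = x*(x - 2)*(x + sqrt(2))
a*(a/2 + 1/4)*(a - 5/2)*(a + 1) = a^4/2 - a^3/2 - 13*a^2/8 - 5*a/8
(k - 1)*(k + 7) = k^2 + 6*k - 7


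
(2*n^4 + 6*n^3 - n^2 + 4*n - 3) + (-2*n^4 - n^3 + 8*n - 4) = 5*n^3 - n^2 + 12*n - 7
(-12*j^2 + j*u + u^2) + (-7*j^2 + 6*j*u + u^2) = -19*j^2 + 7*j*u + 2*u^2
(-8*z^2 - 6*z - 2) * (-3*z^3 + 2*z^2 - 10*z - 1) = 24*z^5 + 2*z^4 + 74*z^3 + 64*z^2 + 26*z + 2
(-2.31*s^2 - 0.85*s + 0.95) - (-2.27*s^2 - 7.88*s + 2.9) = -0.04*s^2 + 7.03*s - 1.95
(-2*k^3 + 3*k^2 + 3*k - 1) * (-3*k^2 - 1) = 6*k^5 - 9*k^4 - 7*k^3 - 3*k + 1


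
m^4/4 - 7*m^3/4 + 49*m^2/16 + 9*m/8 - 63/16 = (m/4 + 1/4)*(m - 7/2)*(m - 3)*(m - 3/2)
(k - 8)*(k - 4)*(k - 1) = k^3 - 13*k^2 + 44*k - 32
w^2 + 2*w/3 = w*(w + 2/3)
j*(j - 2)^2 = j^3 - 4*j^2 + 4*j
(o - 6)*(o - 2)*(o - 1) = o^3 - 9*o^2 + 20*o - 12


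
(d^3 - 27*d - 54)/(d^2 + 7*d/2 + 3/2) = 2*(d^2 - 3*d - 18)/(2*d + 1)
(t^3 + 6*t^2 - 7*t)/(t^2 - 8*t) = (t^2 + 6*t - 7)/(t - 8)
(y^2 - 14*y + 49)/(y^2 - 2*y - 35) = (y - 7)/(y + 5)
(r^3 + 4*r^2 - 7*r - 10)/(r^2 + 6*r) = (r^3 + 4*r^2 - 7*r - 10)/(r*(r + 6))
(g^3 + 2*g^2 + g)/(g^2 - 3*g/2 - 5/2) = 2*g*(g + 1)/(2*g - 5)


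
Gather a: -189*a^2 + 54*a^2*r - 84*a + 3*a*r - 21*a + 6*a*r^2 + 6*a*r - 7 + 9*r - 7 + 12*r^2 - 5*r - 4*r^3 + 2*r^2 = a^2*(54*r - 189) + a*(6*r^2 + 9*r - 105) - 4*r^3 + 14*r^2 + 4*r - 14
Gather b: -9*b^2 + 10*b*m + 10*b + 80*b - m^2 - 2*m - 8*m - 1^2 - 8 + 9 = -9*b^2 + b*(10*m + 90) - m^2 - 10*m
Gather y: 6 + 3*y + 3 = 3*y + 9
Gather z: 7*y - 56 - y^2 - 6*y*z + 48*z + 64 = -y^2 + 7*y + z*(48 - 6*y) + 8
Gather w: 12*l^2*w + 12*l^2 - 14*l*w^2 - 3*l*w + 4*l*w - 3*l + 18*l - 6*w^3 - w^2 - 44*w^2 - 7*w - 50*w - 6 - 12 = 12*l^2 + 15*l - 6*w^3 + w^2*(-14*l - 45) + w*(12*l^2 + l - 57) - 18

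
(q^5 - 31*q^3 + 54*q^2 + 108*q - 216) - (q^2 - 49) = q^5 - 31*q^3 + 53*q^2 + 108*q - 167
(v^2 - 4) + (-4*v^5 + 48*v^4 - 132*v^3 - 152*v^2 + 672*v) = -4*v^5 + 48*v^4 - 132*v^3 - 151*v^2 + 672*v - 4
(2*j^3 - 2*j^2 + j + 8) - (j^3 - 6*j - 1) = j^3 - 2*j^2 + 7*j + 9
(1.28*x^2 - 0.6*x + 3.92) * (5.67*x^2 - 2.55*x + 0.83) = 7.2576*x^4 - 6.666*x^3 + 24.8188*x^2 - 10.494*x + 3.2536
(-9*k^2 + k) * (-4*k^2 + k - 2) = 36*k^4 - 13*k^3 + 19*k^2 - 2*k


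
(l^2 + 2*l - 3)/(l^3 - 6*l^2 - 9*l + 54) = (l - 1)/(l^2 - 9*l + 18)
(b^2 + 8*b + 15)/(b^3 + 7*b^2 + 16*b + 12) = (b + 5)/(b^2 + 4*b + 4)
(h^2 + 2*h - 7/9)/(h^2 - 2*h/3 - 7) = (h - 1/3)/(h - 3)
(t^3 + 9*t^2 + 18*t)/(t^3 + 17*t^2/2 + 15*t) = 2*(t + 3)/(2*t + 5)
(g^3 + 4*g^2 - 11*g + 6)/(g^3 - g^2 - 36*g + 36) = (g - 1)/(g - 6)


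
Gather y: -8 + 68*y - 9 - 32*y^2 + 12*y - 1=-32*y^2 + 80*y - 18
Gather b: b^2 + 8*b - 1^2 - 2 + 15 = b^2 + 8*b + 12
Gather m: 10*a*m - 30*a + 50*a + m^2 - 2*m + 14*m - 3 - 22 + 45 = 20*a + m^2 + m*(10*a + 12) + 20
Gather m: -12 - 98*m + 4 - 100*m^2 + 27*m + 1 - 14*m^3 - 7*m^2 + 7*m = -14*m^3 - 107*m^2 - 64*m - 7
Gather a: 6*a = 6*a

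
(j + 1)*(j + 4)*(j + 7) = j^3 + 12*j^2 + 39*j + 28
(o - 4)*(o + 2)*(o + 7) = o^3 + 5*o^2 - 22*o - 56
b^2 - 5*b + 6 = (b - 3)*(b - 2)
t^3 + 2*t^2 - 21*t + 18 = (t - 3)*(t - 1)*(t + 6)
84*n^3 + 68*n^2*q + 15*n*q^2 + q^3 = (2*n + q)*(6*n + q)*(7*n + q)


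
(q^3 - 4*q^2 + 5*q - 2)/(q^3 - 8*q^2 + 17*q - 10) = (q - 1)/(q - 5)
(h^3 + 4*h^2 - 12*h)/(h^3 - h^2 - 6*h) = (-h^2 - 4*h + 12)/(-h^2 + h + 6)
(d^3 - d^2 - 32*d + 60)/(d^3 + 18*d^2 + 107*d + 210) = (d^2 - 7*d + 10)/(d^2 + 12*d + 35)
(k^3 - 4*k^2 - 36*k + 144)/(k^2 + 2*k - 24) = k - 6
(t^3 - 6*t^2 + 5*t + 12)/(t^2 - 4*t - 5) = (t^2 - 7*t + 12)/(t - 5)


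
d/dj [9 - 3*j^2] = -6*j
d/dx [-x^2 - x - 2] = -2*x - 1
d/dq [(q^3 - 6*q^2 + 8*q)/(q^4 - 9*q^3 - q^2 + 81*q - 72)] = (-q^6 + 12*q^5 - 79*q^4 + 306*q^3 - 694*q^2 + 864*q - 576)/(q^8 - 18*q^7 + 79*q^6 + 180*q^5 - 1601*q^4 + 1134*q^3 + 6705*q^2 - 11664*q + 5184)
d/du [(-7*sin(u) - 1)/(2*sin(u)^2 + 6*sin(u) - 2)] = (7*sin(u)^2 + 2*sin(u) + 10)*cos(u)/(2*(3*sin(u) - cos(u)^2)^2)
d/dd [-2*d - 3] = -2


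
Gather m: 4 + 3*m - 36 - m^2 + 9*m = -m^2 + 12*m - 32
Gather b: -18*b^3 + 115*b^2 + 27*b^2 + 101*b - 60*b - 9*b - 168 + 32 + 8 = -18*b^3 + 142*b^2 + 32*b - 128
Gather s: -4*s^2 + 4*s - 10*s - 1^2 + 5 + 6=-4*s^2 - 6*s + 10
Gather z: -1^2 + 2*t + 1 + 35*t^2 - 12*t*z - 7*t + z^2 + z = 35*t^2 - 5*t + z^2 + z*(1 - 12*t)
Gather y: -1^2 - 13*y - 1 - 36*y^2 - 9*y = -36*y^2 - 22*y - 2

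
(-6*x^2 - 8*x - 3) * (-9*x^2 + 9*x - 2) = 54*x^4 + 18*x^3 - 33*x^2 - 11*x + 6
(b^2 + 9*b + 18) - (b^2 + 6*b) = 3*b + 18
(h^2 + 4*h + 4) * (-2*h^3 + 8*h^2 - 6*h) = -2*h^5 + 18*h^3 + 8*h^2 - 24*h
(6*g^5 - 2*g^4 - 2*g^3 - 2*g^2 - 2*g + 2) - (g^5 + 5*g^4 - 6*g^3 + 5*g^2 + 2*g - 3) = 5*g^5 - 7*g^4 + 4*g^3 - 7*g^2 - 4*g + 5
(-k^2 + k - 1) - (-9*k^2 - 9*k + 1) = 8*k^2 + 10*k - 2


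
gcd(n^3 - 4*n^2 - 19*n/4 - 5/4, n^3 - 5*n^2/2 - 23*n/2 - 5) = n^2 - 9*n/2 - 5/2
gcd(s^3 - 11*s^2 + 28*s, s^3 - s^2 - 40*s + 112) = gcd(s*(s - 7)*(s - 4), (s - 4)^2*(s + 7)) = s - 4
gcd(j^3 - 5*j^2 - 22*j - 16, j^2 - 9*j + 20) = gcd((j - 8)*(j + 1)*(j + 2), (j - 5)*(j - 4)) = 1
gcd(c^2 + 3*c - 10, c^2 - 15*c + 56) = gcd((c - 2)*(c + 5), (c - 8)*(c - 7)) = 1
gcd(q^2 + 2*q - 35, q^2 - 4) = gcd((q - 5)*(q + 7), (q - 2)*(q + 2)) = 1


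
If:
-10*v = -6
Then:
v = 3/5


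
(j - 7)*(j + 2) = j^2 - 5*j - 14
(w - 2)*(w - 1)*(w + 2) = w^3 - w^2 - 4*w + 4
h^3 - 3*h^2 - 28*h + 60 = (h - 6)*(h - 2)*(h + 5)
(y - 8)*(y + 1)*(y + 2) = y^3 - 5*y^2 - 22*y - 16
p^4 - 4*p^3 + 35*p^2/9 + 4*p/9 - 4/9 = (p - 2)^2*(p - 1/3)*(p + 1/3)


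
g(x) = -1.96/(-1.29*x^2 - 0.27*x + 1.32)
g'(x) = -1.96*(2.58*x + 0.27)/(-1.29*x^2 - 0.27*x + 1.32)^2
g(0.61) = -2.90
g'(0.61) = -7.92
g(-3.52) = 0.14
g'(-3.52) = 0.09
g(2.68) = 0.23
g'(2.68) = -0.19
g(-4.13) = 0.10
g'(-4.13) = 0.05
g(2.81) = 0.20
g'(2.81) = -0.16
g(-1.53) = 1.52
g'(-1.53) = 4.35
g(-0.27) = -1.51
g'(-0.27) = 0.50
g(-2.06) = 0.54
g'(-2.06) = 0.76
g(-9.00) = 0.02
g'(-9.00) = 0.00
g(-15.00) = 0.01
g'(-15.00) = 0.00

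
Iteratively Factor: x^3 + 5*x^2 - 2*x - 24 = (x + 4)*(x^2 + x - 6) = (x - 2)*(x + 4)*(x + 3)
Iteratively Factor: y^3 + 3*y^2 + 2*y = (y + 2)*(y^2 + y) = (y + 1)*(y + 2)*(y)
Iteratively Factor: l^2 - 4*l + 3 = (l - 1)*(l - 3)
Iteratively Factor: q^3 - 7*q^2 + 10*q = (q - 5)*(q^2 - 2*q) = (q - 5)*(q - 2)*(q)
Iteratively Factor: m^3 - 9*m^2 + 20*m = (m)*(m^2 - 9*m + 20) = m*(m - 4)*(m - 5)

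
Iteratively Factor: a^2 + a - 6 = (a + 3)*(a - 2)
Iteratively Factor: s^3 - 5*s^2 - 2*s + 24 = (s + 2)*(s^2 - 7*s + 12) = (s - 3)*(s + 2)*(s - 4)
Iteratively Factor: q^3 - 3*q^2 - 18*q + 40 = (q - 5)*(q^2 + 2*q - 8) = (q - 5)*(q - 2)*(q + 4)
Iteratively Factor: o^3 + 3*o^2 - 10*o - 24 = (o + 2)*(o^2 + o - 12) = (o + 2)*(o + 4)*(o - 3)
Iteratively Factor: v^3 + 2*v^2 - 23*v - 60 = (v + 3)*(v^2 - v - 20) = (v - 5)*(v + 3)*(v + 4)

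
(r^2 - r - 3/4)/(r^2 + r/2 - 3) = (r + 1/2)/(r + 2)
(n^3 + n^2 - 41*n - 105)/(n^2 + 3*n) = n - 2 - 35/n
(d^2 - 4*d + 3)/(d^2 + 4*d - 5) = (d - 3)/(d + 5)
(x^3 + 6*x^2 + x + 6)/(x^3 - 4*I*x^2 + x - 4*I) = (x + 6)/(x - 4*I)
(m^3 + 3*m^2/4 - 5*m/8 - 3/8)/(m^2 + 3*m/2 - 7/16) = 2*(8*m^3 + 6*m^2 - 5*m - 3)/(16*m^2 + 24*m - 7)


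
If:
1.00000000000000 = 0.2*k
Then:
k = 5.00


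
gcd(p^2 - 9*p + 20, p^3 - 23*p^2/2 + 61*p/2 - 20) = 1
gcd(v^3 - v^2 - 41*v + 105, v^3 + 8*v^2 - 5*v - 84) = v^2 + 4*v - 21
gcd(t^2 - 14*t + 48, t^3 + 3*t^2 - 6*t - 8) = 1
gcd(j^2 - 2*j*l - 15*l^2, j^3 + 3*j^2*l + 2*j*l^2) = 1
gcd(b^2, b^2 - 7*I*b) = b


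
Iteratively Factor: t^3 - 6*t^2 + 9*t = (t - 3)*(t^2 - 3*t) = (t - 3)^2*(t)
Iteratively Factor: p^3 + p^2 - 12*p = (p + 4)*(p^2 - 3*p) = (p - 3)*(p + 4)*(p)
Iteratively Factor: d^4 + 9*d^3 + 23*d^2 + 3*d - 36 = (d + 3)*(d^3 + 6*d^2 + 5*d - 12) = (d - 1)*(d + 3)*(d^2 + 7*d + 12) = (d - 1)*(d + 3)^2*(d + 4)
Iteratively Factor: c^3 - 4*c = (c + 2)*(c^2 - 2*c) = (c - 2)*(c + 2)*(c)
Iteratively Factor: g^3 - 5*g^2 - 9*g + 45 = (g - 5)*(g^2 - 9) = (g - 5)*(g + 3)*(g - 3)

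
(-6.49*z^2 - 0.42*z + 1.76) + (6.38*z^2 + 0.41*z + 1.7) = -0.11*z^2 - 0.01*z + 3.46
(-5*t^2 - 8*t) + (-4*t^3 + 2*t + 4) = -4*t^3 - 5*t^2 - 6*t + 4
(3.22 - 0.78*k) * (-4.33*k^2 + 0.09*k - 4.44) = 3.3774*k^3 - 14.0128*k^2 + 3.753*k - 14.2968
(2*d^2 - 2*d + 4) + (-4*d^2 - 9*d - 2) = -2*d^2 - 11*d + 2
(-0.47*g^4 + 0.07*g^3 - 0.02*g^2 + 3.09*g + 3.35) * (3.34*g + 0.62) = -1.5698*g^5 - 0.0576*g^4 - 0.0234*g^3 + 10.3082*g^2 + 13.1048*g + 2.077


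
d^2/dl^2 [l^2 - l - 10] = 2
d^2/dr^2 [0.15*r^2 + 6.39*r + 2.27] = 0.300000000000000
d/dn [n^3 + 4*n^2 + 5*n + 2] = 3*n^2 + 8*n + 5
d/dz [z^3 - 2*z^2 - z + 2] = 3*z^2 - 4*z - 1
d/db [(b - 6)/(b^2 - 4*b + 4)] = (10 - b)/(b^3 - 6*b^2 + 12*b - 8)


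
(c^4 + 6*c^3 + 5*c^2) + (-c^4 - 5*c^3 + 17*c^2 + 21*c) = c^3 + 22*c^2 + 21*c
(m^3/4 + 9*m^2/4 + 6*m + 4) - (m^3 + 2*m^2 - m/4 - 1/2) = -3*m^3/4 + m^2/4 + 25*m/4 + 9/2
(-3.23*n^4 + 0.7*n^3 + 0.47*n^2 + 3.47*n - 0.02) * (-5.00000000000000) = 16.15*n^4 - 3.5*n^3 - 2.35*n^2 - 17.35*n + 0.1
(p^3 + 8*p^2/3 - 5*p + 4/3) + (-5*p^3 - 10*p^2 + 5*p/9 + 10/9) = -4*p^3 - 22*p^2/3 - 40*p/9 + 22/9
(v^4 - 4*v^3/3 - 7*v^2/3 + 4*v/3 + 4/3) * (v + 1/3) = v^5 - v^4 - 25*v^3/9 + 5*v^2/9 + 16*v/9 + 4/9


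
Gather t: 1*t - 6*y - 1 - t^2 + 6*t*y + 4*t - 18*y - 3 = -t^2 + t*(6*y + 5) - 24*y - 4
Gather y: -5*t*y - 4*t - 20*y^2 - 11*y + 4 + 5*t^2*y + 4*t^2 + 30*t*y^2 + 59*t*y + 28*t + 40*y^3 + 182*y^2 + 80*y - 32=4*t^2 + 24*t + 40*y^3 + y^2*(30*t + 162) + y*(5*t^2 + 54*t + 69) - 28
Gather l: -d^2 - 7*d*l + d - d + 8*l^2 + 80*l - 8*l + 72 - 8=-d^2 + 8*l^2 + l*(72 - 7*d) + 64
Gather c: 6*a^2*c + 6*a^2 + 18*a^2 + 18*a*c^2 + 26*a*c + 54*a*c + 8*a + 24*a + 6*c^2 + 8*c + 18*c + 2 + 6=24*a^2 + 32*a + c^2*(18*a + 6) + c*(6*a^2 + 80*a + 26) + 8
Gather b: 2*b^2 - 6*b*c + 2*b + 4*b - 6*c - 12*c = 2*b^2 + b*(6 - 6*c) - 18*c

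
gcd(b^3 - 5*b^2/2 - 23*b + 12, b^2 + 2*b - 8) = b + 4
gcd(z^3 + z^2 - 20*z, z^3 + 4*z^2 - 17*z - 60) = z^2 + z - 20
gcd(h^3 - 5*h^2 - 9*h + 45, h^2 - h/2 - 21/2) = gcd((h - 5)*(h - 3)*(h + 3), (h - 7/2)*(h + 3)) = h + 3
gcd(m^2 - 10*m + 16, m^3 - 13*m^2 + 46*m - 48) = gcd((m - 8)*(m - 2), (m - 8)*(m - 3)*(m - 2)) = m^2 - 10*m + 16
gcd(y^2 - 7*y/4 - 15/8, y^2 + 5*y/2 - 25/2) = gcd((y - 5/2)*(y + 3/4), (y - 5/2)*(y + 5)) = y - 5/2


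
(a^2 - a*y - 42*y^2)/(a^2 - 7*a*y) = (a + 6*y)/a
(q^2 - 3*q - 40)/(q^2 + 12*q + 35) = (q - 8)/(q + 7)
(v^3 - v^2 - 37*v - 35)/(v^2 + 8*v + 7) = (v^2 - 2*v - 35)/(v + 7)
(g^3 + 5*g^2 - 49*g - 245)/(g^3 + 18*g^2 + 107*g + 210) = (g - 7)/(g + 6)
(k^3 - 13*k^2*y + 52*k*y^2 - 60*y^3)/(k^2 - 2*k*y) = k - 11*y + 30*y^2/k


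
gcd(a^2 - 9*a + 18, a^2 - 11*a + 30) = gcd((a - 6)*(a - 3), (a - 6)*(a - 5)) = a - 6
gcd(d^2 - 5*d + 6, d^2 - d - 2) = d - 2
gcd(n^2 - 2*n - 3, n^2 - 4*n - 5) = n + 1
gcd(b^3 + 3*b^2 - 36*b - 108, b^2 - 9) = b + 3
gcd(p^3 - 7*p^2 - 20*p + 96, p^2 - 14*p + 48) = p - 8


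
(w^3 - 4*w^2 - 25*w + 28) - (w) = w^3 - 4*w^2 - 26*w + 28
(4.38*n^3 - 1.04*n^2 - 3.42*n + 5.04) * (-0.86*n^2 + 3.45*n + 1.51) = -3.7668*n^5 + 16.0054*n^4 + 5.967*n^3 - 17.7038*n^2 + 12.2238*n + 7.6104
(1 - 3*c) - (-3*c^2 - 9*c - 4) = 3*c^2 + 6*c + 5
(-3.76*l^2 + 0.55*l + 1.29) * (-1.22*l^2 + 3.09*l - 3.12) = 4.5872*l^4 - 12.2894*l^3 + 11.8569*l^2 + 2.2701*l - 4.0248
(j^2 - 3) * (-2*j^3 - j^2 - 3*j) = -2*j^5 - j^4 + 3*j^3 + 3*j^2 + 9*j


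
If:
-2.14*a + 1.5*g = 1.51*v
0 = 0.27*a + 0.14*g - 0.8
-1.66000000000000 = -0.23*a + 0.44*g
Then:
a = 3.87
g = -1.75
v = -7.22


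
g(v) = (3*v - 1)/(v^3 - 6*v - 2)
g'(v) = (6 - 3*v^2)*(3*v - 1)/(v^3 - 6*v - 2)^2 + 3/(v^3 - 6*v - 2)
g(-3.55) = 0.46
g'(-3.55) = 0.45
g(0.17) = 0.16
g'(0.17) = -1.31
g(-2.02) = -3.76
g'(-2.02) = 14.10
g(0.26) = 0.06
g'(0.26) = -0.95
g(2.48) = -3.96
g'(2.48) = -32.14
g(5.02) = 0.15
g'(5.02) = -0.08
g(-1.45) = -1.47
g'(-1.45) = 0.95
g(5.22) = 0.13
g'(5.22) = -0.07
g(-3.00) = 0.91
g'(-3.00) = 1.46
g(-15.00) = 0.01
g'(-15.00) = 0.00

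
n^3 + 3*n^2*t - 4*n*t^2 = n*(n - t)*(n + 4*t)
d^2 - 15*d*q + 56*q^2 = (d - 8*q)*(d - 7*q)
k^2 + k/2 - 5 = (k - 2)*(k + 5/2)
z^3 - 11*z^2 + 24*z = z*(z - 8)*(z - 3)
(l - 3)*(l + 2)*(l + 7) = l^3 + 6*l^2 - 13*l - 42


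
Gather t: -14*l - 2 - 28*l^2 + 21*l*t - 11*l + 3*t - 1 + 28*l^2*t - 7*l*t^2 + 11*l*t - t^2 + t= -28*l^2 - 25*l + t^2*(-7*l - 1) + t*(28*l^2 + 32*l + 4) - 3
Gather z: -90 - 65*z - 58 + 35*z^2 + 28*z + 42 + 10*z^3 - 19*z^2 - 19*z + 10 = 10*z^3 + 16*z^2 - 56*z - 96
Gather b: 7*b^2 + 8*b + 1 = 7*b^2 + 8*b + 1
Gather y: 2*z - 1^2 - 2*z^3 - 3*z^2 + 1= -2*z^3 - 3*z^2 + 2*z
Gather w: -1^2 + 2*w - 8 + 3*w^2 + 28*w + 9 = 3*w^2 + 30*w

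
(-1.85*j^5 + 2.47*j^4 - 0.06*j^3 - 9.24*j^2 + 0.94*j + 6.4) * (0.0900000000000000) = -0.1665*j^5 + 0.2223*j^4 - 0.0054*j^3 - 0.8316*j^2 + 0.0846*j + 0.576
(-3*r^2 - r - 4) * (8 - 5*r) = 15*r^3 - 19*r^2 + 12*r - 32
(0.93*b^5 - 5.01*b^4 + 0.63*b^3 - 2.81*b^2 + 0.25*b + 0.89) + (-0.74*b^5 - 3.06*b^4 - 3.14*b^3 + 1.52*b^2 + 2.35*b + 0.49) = 0.19*b^5 - 8.07*b^4 - 2.51*b^3 - 1.29*b^2 + 2.6*b + 1.38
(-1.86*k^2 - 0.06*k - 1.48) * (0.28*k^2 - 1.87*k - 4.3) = -0.5208*k^4 + 3.4614*k^3 + 7.6958*k^2 + 3.0256*k + 6.364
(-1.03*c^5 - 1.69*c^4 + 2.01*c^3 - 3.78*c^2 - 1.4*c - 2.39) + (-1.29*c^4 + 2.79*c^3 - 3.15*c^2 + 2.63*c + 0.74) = -1.03*c^5 - 2.98*c^4 + 4.8*c^3 - 6.93*c^2 + 1.23*c - 1.65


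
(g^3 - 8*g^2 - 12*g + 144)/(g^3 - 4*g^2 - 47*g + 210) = (g^2 - 2*g - 24)/(g^2 + 2*g - 35)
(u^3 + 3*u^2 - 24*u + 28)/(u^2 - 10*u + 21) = (u^3 + 3*u^2 - 24*u + 28)/(u^2 - 10*u + 21)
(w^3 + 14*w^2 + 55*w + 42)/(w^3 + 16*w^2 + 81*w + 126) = (w + 1)/(w + 3)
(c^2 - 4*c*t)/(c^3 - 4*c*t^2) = (c - 4*t)/(c^2 - 4*t^2)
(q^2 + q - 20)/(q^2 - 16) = (q + 5)/(q + 4)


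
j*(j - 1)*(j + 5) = j^3 + 4*j^2 - 5*j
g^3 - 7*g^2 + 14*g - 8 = (g - 4)*(g - 2)*(g - 1)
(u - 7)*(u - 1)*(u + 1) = u^3 - 7*u^2 - u + 7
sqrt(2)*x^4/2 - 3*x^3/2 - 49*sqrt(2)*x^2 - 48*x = x*(x - 8*sqrt(2))*(x + 6*sqrt(2))*(sqrt(2)*x/2 + 1/2)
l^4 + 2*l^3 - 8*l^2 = l^2*(l - 2)*(l + 4)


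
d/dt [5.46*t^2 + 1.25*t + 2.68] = 10.92*t + 1.25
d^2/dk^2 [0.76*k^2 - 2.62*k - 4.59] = 1.52000000000000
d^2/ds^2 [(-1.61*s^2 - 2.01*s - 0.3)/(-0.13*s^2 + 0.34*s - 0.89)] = (5.55111512312578e-17*s^4 + 0.210262*s^3 - 1.087242*s^2 - 1.474902*s + 3.766954)/(0.002197*s^6 - 0.017238*s^5 + 0.090207*s^4 - 0.275332*s^3 + 0.617571*s^2 - 0.807942*s + 0.704969)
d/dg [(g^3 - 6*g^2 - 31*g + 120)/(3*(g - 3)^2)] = (g^2 - 6*g + 49)/(3*(g^2 - 6*g + 9))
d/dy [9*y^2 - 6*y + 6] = 18*y - 6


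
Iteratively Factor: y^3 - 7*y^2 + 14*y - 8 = (y - 1)*(y^2 - 6*y + 8) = (y - 2)*(y - 1)*(y - 4)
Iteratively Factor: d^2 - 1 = (d + 1)*(d - 1)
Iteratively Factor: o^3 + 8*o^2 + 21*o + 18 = (o + 3)*(o^2 + 5*o + 6) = (o + 3)^2*(o + 2)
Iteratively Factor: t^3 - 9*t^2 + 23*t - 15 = (t - 5)*(t^2 - 4*t + 3) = (t - 5)*(t - 1)*(t - 3)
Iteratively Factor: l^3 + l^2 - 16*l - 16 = (l - 4)*(l^2 + 5*l + 4) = (l - 4)*(l + 1)*(l + 4)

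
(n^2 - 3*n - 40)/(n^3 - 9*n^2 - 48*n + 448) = (n + 5)/(n^2 - n - 56)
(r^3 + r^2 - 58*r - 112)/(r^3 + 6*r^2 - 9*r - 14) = (r^2 - 6*r - 16)/(r^2 - r - 2)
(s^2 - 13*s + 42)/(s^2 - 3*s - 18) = (s - 7)/(s + 3)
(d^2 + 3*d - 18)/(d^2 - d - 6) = (d + 6)/(d + 2)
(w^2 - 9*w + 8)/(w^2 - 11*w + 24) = (w - 1)/(w - 3)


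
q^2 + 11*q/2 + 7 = (q + 2)*(q + 7/2)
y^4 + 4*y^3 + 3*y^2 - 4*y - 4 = (y - 1)*(y + 1)*(y + 2)^2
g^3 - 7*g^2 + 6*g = g*(g - 6)*(g - 1)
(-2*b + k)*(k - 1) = -2*b*k + 2*b + k^2 - k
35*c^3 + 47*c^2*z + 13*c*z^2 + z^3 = (c + z)*(5*c + z)*(7*c + z)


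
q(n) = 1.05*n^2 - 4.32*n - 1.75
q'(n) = 2.1*n - 4.32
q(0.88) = -4.74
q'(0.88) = -2.47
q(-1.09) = 4.21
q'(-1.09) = -6.61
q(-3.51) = 26.35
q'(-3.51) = -11.69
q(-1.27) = 5.43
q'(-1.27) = -6.99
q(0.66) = -4.14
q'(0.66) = -2.93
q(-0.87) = 2.80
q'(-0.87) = -6.15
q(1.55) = -5.92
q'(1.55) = -1.06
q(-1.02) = 3.75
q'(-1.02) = -6.46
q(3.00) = -5.26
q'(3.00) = 1.98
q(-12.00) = 201.29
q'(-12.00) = -29.52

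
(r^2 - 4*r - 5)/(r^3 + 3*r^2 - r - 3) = (r - 5)/(r^2 + 2*r - 3)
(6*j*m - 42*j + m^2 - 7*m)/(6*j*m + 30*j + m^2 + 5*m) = (m - 7)/(m + 5)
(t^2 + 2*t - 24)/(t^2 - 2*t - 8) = (t + 6)/(t + 2)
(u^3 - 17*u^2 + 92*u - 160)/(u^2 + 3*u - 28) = (u^2 - 13*u + 40)/(u + 7)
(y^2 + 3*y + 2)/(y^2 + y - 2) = (y + 1)/(y - 1)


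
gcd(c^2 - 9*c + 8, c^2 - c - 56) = c - 8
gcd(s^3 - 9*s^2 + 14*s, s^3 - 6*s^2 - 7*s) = s^2 - 7*s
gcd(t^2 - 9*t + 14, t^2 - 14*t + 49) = t - 7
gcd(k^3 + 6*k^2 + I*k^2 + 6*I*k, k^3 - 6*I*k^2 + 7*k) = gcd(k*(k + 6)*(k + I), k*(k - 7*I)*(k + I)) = k^2 + I*k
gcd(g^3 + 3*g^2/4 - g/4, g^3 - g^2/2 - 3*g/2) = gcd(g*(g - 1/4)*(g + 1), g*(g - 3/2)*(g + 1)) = g^2 + g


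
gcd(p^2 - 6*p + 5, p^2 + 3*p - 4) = p - 1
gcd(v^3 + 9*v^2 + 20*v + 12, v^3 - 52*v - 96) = v^2 + 8*v + 12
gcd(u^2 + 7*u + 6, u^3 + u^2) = u + 1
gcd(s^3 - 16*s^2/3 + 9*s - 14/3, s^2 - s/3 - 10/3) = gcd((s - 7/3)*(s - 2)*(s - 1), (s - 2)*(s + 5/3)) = s - 2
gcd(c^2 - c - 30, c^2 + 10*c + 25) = c + 5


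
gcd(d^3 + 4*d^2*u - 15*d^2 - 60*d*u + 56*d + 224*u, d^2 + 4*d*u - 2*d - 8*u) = d + 4*u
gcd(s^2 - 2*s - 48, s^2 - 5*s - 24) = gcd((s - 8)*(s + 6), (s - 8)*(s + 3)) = s - 8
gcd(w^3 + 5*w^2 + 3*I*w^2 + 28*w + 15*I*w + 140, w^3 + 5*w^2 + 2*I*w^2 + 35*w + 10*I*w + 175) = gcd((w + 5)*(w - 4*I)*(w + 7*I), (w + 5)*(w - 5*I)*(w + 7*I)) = w^2 + w*(5 + 7*I) + 35*I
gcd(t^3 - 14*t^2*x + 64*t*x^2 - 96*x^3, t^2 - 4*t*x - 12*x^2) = -t + 6*x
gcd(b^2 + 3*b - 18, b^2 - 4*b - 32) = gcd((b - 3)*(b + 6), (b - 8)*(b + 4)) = 1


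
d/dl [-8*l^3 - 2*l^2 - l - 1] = -24*l^2 - 4*l - 1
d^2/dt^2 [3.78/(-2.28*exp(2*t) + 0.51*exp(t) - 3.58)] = (-3.78*(4.56*exp(t) - 0.51)*(9.12*exp(t) - 1.02)*exp(t) + (34.4736*exp(t) - 1.9278)*(2.28*exp(2*t) - 0.51*exp(t) + 3.58))*exp(t)/(2.28*exp(2*t) - 0.51*exp(t) + 3.58)^3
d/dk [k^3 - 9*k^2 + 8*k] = 3*k^2 - 18*k + 8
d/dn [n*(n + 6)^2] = 3*(n + 2)*(n + 6)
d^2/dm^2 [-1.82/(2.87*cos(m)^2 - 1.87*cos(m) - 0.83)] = (-59.964632*(1 - cos(m)^2)^2 + 29.303274*cos(m)^3 - 53.688362*cos(m)^2 - 55.781726*cos(m) + 81.364192)/(-2.87*cos(m)^2 + 1.87*cos(m) + 0.83)^3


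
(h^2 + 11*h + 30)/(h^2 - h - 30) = (h + 6)/(h - 6)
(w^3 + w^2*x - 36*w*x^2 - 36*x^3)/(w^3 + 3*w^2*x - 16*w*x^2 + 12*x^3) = (w^2 - 5*w*x - 6*x^2)/(w^2 - 3*w*x + 2*x^2)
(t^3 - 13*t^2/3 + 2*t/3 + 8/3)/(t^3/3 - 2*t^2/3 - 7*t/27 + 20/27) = 9*(3*t^3 - 13*t^2 + 2*t + 8)/(9*t^3 - 18*t^2 - 7*t + 20)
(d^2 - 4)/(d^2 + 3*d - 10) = (d + 2)/(d + 5)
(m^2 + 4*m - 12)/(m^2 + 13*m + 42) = (m - 2)/(m + 7)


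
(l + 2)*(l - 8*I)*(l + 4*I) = l^3 + 2*l^2 - 4*I*l^2 + 32*l - 8*I*l + 64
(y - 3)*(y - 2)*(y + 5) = y^3 - 19*y + 30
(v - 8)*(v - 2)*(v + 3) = v^3 - 7*v^2 - 14*v + 48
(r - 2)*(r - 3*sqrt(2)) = r^2 - 3*sqrt(2)*r - 2*r + 6*sqrt(2)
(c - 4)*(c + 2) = c^2 - 2*c - 8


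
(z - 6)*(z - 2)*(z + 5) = z^3 - 3*z^2 - 28*z + 60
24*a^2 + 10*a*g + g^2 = (4*a + g)*(6*a + g)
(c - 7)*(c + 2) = c^2 - 5*c - 14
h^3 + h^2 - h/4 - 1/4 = (h - 1/2)*(h + 1/2)*(h + 1)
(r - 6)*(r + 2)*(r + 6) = r^3 + 2*r^2 - 36*r - 72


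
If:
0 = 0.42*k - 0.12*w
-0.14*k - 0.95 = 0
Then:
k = -6.79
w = -23.75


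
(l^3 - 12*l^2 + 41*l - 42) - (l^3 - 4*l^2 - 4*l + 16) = -8*l^2 + 45*l - 58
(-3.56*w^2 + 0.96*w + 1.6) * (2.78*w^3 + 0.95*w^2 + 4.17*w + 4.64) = -9.8968*w^5 - 0.7132*w^4 - 9.4852*w^3 - 10.9952*w^2 + 11.1264*w + 7.424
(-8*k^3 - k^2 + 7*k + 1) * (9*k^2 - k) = -72*k^5 - k^4 + 64*k^3 + 2*k^2 - k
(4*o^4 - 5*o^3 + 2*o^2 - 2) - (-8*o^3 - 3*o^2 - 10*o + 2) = 4*o^4 + 3*o^3 + 5*o^2 + 10*o - 4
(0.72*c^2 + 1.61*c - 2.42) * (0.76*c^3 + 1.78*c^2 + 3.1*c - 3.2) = 0.5472*c^5 + 2.5052*c^4 + 3.2586*c^3 - 1.6206*c^2 - 12.654*c + 7.744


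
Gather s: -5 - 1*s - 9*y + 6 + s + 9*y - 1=0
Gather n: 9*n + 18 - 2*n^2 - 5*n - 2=-2*n^2 + 4*n + 16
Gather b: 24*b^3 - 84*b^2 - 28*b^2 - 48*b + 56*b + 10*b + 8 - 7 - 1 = 24*b^3 - 112*b^2 + 18*b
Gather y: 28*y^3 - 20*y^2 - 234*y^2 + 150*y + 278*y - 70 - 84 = 28*y^3 - 254*y^2 + 428*y - 154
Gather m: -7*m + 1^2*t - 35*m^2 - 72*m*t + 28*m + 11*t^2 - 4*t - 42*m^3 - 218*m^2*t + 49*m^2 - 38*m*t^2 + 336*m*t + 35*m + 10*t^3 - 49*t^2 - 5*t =-42*m^3 + m^2*(14 - 218*t) + m*(-38*t^2 + 264*t + 56) + 10*t^3 - 38*t^2 - 8*t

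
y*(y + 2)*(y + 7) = y^3 + 9*y^2 + 14*y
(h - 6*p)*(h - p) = h^2 - 7*h*p + 6*p^2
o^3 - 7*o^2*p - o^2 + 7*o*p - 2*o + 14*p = (o - 2)*(o + 1)*(o - 7*p)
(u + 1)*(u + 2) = u^2 + 3*u + 2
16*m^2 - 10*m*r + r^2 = (-8*m + r)*(-2*m + r)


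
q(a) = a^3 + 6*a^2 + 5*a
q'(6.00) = 185.00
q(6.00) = 462.00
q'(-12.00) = 293.00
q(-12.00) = -924.00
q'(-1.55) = -6.39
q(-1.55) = 2.94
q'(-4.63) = 13.75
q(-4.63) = 6.22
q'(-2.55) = -6.09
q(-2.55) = 9.68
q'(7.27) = 250.80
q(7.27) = 737.71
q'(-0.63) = -1.37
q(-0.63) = -1.02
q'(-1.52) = -6.31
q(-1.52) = 2.75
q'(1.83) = 37.01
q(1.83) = 35.37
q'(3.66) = 89.11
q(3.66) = 147.70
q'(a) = 3*a^2 + 12*a + 5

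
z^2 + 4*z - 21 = (z - 3)*(z + 7)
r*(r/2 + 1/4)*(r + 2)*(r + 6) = r^4/2 + 17*r^3/4 + 8*r^2 + 3*r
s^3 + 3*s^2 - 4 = (s - 1)*(s + 2)^2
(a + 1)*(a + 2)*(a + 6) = a^3 + 9*a^2 + 20*a + 12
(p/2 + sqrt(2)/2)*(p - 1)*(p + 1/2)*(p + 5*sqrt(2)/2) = p^4/2 - p^3/4 + 7*sqrt(2)*p^3/4 - 7*sqrt(2)*p^2/8 + 9*p^2/4 - 5*p/4 - 7*sqrt(2)*p/8 - 5/4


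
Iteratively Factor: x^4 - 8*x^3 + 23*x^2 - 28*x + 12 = (x - 2)*(x^3 - 6*x^2 + 11*x - 6) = (x - 3)*(x - 2)*(x^2 - 3*x + 2) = (x - 3)*(x - 2)^2*(x - 1)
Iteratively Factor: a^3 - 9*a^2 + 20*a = (a - 4)*(a^2 - 5*a) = (a - 5)*(a - 4)*(a)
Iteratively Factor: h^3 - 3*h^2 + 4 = (h + 1)*(h^2 - 4*h + 4) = (h - 2)*(h + 1)*(h - 2)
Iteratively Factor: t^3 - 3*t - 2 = (t + 1)*(t^2 - t - 2) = (t + 1)^2*(t - 2)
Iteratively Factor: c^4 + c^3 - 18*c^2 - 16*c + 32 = (c - 4)*(c^3 + 5*c^2 + 2*c - 8) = (c - 4)*(c - 1)*(c^2 + 6*c + 8) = (c - 4)*(c - 1)*(c + 2)*(c + 4)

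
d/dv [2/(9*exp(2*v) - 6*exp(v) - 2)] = (12 - 36*exp(v))*exp(v)/(-9*exp(2*v) + 6*exp(v) + 2)^2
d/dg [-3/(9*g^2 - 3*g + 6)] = (6*g - 1)/(3*g^2 - g + 2)^2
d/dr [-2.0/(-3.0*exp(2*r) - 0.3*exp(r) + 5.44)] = (-12.0*exp(r) - 0.6)*exp(r)/(3.0*exp(2*r) + 0.3*exp(r) - 5.44)^2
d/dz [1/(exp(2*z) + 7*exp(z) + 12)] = (-2*exp(z) - 7)*exp(z)/(exp(2*z) + 7*exp(z) + 12)^2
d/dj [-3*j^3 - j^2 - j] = -9*j^2 - 2*j - 1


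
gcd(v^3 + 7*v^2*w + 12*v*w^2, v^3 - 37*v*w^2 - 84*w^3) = v^2 + 7*v*w + 12*w^2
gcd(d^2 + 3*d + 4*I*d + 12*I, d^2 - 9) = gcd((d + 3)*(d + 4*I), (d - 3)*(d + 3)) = d + 3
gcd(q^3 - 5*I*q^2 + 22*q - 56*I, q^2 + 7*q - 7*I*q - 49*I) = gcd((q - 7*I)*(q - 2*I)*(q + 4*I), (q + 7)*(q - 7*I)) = q - 7*I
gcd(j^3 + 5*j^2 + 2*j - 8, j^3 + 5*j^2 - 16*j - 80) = j + 4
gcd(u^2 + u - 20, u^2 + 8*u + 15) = u + 5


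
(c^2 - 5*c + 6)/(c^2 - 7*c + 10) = (c - 3)/(c - 5)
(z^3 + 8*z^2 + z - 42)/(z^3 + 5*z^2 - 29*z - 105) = (z - 2)/(z - 5)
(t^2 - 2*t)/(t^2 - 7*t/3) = 3*(t - 2)/(3*t - 7)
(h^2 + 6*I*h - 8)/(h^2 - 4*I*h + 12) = (h + 4*I)/(h - 6*I)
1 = 1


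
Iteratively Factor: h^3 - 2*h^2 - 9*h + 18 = (h + 3)*(h^2 - 5*h + 6) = (h - 2)*(h + 3)*(h - 3)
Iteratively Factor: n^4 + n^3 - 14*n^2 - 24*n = (n + 3)*(n^3 - 2*n^2 - 8*n) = (n + 2)*(n + 3)*(n^2 - 4*n) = n*(n + 2)*(n + 3)*(n - 4)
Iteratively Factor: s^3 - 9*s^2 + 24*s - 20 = (s - 5)*(s^2 - 4*s + 4) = (s - 5)*(s - 2)*(s - 2)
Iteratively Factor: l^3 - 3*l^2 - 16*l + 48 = (l - 3)*(l^2 - 16) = (l - 3)*(l + 4)*(l - 4)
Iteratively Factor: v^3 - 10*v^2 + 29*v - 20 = (v - 1)*(v^2 - 9*v + 20) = (v - 5)*(v - 1)*(v - 4)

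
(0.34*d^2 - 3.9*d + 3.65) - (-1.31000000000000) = 0.34*d^2 - 3.9*d + 4.96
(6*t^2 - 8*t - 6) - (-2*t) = 6*t^2 - 6*t - 6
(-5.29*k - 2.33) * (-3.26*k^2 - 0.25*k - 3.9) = 17.2454*k^3 + 8.9183*k^2 + 21.2135*k + 9.087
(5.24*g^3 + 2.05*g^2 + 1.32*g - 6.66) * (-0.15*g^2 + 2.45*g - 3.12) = -0.786*g^5 + 12.5305*g^4 - 11.5243*g^3 - 2.163*g^2 - 20.4354*g + 20.7792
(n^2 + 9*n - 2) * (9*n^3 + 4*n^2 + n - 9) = 9*n^5 + 85*n^4 + 19*n^3 - 8*n^2 - 83*n + 18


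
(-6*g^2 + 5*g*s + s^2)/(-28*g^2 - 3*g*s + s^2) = (6*g^2 - 5*g*s - s^2)/(28*g^2 + 3*g*s - s^2)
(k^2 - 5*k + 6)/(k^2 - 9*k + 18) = (k - 2)/(k - 6)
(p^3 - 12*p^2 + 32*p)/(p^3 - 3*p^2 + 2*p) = (p^2 - 12*p + 32)/(p^2 - 3*p + 2)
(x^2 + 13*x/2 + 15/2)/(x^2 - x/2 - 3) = (x + 5)/(x - 2)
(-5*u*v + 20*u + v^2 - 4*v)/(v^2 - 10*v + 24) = (-5*u + v)/(v - 6)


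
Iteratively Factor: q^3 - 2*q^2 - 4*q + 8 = (q + 2)*(q^2 - 4*q + 4) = (q - 2)*(q + 2)*(q - 2)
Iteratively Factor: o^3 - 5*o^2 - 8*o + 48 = (o + 3)*(o^2 - 8*o + 16) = (o - 4)*(o + 3)*(o - 4)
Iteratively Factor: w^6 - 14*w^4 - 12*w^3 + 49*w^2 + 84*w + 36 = (w + 1)*(w^5 - w^4 - 13*w^3 + w^2 + 48*w + 36) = (w + 1)*(w + 2)*(w^4 - 3*w^3 - 7*w^2 + 15*w + 18) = (w - 3)*(w + 1)*(w + 2)*(w^3 - 7*w - 6) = (w - 3)*(w + 1)*(w + 2)^2*(w^2 - 2*w - 3) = (w - 3)*(w + 1)^2*(w + 2)^2*(w - 3)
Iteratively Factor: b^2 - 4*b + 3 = (b - 3)*(b - 1)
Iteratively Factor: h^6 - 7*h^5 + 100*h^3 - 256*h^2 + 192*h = (h)*(h^5 - 7*h^4 + 100*h^2 - 256*h + 192) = h*(h + 4)*(h^4 - 11*h^3 + 44*h^2 - 76*h + 48) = h*(h - 2)*(h + 4)*(h^3 - 9*h^2 + 26*h - 24) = h*(h - 4)*(h - 2)*(h + 4)*(h^2 - 5*h + 6) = h*(h - 4)*(h - 3)*(h - 2)*(h + 4)*(h - 2)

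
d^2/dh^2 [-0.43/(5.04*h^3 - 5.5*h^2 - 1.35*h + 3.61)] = ((13.0032*h - 4.73)*(5.04*h^3 - 5.5*h^2 - 1.35*h + 3.61) - 0.43*(-30.24*h^2 + 22.0*h + 2.7)*(-15.12*h^2 + 11.0*h + 1.35))/(5.04*h^3 - 5.5*h^2 - 1.35*h + 3.61)^3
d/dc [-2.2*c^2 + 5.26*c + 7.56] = 5.26 - 4.4*c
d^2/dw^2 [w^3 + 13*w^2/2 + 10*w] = 6*w + 13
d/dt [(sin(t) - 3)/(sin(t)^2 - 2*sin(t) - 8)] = (6*sin(t) + cos(t)^2 - 15)*cos(t)/((sin(t) - 4)^2*(sin(t) + 2)^2)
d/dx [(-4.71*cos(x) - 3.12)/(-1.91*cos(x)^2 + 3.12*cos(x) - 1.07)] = (8.9961*cos(x)^2 + 11.9184*cos(x) - 14.7741)*sin(x)/(3.6481*cos(x)^4 - 11.9184*cos(x)^3 + 13.8218*cos(x)^2 - 6.6768*cos(x) + 1.1449)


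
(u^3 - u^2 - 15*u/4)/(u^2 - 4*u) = (u^2 - u - 15/4)/(u - 4)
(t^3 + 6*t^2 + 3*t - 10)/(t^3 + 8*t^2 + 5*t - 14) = (t + 5)/(t + 7)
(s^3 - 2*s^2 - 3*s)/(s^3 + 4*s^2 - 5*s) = (s^2 - 2*s - 3)/(s^2 + 4*s - 5)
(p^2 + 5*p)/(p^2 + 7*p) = (p + 5)/(p + 7)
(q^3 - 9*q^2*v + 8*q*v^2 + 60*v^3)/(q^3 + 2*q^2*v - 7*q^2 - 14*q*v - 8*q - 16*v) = (q^2 - 11*q*v + 30*v^2)/(q^2 - 7*q - 8)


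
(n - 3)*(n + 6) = n^2 + 3*n - 18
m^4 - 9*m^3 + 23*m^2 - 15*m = m*(m - 5)*(m - 3)*(m - 1)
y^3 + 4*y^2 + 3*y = y*(y + 1)*(y + 3)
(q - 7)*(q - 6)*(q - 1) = q^3 - 14*q^2 + 55*q - 42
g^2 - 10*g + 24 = (g - 6)*(g - 4)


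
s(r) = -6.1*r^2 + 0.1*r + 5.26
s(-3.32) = -62.31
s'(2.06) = -25.03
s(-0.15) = 5.11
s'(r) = 0.1 - 12.2*r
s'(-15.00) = 183.10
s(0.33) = 4.63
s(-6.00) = -214.94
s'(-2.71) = 33.16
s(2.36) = -28.48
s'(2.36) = -28.69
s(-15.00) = -1368.74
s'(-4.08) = 49.88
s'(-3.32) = 40.60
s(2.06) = -20.42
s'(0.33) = -3.93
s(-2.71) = -39.81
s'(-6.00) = 73.30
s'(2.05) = -24.91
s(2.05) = -20.17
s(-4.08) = -96.69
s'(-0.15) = 1.93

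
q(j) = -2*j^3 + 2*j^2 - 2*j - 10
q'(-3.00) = -68.00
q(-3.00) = 68.00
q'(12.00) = -818.00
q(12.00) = -3202.00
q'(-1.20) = -15.44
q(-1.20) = -1.26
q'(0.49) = -1.48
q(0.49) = -10.74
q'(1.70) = -12.54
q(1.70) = -17.45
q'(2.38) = -26.47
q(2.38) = -30.39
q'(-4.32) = -131.25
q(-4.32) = 197.21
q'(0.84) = -2.87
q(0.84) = -11.45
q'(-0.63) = -6.90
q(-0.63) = -7.45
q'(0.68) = -2.05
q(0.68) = -11.06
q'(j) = -6*j^2 + 4*j - 2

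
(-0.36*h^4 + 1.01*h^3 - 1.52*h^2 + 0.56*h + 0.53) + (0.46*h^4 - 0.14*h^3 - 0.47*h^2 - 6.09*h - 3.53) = 0.1*h^4 + 0.87*h^3 - 1.99*h^2 - 5.53*h - 3.0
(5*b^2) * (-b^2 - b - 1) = -5*b^4 - 5*b^3 - 5*b^2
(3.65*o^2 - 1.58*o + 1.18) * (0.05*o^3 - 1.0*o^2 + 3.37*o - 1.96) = 0.1825*o^5 - 3.729*o^4 + 13.9395*o^3 - 13.6586*o^2 + 7.0734*o - 2.3128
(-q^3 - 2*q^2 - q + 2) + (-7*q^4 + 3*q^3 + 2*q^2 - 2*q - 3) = -7*q^4 + 2*q^3 - 3*q - 1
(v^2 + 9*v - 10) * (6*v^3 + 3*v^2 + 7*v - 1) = 6*v^5 + 57*v^4 - 26*v^3 + 32*v^2 - 79*v + 10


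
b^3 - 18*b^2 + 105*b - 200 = (b - 8)*(b - 5)^2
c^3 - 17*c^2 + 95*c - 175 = (c - 7)*(c - 5)^2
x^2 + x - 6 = (x - 2)*(x + 3)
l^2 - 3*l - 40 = (l - 8)*(l + 5)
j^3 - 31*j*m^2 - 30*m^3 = (j - 6*m)*(j + m)*(j + 5*m)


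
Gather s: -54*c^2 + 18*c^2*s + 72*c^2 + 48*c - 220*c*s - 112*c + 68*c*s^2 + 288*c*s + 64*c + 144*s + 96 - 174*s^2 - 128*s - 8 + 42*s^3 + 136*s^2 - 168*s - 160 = 18*c^2 + 42*s^3 + s^2*(68*c - 38) + s*(18*c^2 + 68*c - 152) - 72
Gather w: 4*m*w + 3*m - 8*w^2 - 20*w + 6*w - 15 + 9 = 3*m - 8*w^2 + w*(4*m - 14) - 6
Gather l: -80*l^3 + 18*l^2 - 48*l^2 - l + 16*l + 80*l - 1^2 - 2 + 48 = -80*l^3 - 30*l^2 + 95*l + 45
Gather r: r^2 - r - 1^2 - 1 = r^2 - r - 2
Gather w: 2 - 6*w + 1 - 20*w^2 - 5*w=-20*w^2 - 11*w + 3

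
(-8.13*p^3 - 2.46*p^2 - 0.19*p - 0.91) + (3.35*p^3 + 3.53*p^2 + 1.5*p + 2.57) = -4.78*p^3 + 1.07*p^2 + 1.31*p + 1.66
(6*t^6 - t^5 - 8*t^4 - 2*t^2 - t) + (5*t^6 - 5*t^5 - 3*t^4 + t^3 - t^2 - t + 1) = 11*t^6 - 6*t^5 - 11*t^4 + t^3 - 3*t^2 - 2*t + 1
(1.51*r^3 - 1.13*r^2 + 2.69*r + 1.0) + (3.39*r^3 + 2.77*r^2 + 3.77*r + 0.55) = 4.9*r^3 + 1.64*r^2 + 6.46*r + 1.55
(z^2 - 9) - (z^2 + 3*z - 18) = 9 - 3*z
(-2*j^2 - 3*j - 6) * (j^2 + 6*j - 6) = -2*j^4 - 15*j^3 - 12*j^2 - 18*j + 36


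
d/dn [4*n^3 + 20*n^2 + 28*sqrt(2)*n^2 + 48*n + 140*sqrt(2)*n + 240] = 12*n^2 + 40*n + 56*sqrt(2)*n + 48 + 140*sqrt(2)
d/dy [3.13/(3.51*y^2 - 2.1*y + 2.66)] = (6.573 - 21.9726*y)/(3.51*y^2 - 2.1*y + 2.66)^2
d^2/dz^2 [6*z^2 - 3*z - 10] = 12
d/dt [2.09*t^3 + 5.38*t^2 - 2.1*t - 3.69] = 6.27*t^2 + 10.76*t - 2.1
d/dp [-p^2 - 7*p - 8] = -2*p - 7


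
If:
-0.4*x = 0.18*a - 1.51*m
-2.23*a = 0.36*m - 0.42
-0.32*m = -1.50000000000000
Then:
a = -0.57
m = 4.69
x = 17.95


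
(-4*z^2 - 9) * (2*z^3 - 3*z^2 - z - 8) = -8*z^5 + 12*z^4 - 14*z^3 + 59*z^2 + 9*z + 72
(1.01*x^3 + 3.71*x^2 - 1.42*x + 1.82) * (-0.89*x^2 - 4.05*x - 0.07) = -0.8989*x^5 - 7.3924*x^4 - 13.8324*x^3 + 3.8715*x^2 - 7.2716*x - 0.1274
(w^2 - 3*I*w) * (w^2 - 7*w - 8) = w^4 - 7*w^3 - 3*I*w^3 - 8*w^2 + 21*I*w^2 + 24*I*w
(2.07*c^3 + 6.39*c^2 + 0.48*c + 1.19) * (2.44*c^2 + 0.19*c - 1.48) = 5.0508*c^5 + 15.9849*c^4 - 0.6783*c^3 - 6.4624*c^2 - 0.4843*c - 1.7612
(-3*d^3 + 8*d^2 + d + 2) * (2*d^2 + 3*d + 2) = -6*d^5 + 7*d^4 + 20*d^3 + 23*d^2 + 8*d + 4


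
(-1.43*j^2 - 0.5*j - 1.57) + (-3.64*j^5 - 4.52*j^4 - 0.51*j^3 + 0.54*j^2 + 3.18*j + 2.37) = -3.64*j^5 - 4.52*j^4 - 0.51*j^3 - 0.89*j^2 + 2.68*j + 0.8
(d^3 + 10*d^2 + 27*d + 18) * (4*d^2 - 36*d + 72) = 4*d^5 + 4*d^4 - 180*d^3 - 180*d^2 + 1296*d + 1296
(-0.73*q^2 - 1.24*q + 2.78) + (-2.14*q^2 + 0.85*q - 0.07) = -2.87*q^2 - 0.39*q + 2.71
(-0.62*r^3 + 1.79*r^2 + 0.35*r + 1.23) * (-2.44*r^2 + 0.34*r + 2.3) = 1.5128*r^5 - 4.5784*r^4 - 1.6714*r^3 + 1.2348*r^2 + 1.2232*r + 2.829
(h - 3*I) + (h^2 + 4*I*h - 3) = h^2 + h + 4*I*h - 3 - 3*I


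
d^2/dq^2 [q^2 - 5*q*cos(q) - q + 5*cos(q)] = 5*q*cos(q) + 10*sin(q) - 5*cos(q) + 2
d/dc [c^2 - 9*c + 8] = 2*c - 9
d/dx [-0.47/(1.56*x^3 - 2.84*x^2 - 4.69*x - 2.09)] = (2.1996*x^2 - 2.6696*x - 2.2043)/(-1.56*x^3 + 2.84*x^2 + 4.69*x + 2.09)^2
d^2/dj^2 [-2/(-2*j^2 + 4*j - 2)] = 6/(j^4 - 4*j^3 + 6*j^2 - 4*j + 1)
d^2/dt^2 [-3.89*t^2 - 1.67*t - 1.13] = -7.78000000000000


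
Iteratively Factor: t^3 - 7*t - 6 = (t + 1)*(t^2 - t - 6) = (t + 1)*(t + 2)*(t - 3)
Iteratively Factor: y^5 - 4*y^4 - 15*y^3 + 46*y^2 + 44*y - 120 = (y + 3)*(y^4 - 7*y^3 + 6*y^2 + 28*y - 40) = (y + 2)*(y + 3)*(y^3 - 9*y^2 + 24*y - 20) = (y - 5)*(y + 2)*(y + 3)*(y^2 - 4*y + 4) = (y - 5)*(y - 2)*(y + 2)*(y + 3)*(y - 2)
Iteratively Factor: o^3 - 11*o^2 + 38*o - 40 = (o - 5)*(o^2 - 6*o + 8) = (o - 5)*(o - 2)*(o - 4)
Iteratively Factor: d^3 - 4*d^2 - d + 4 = (d - 1)*(d^2 - 3*d - 4) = (d - 1)*(d + 1)*(d - 4)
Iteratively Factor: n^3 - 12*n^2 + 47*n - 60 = (n - 4)*(n^2 - 8*n + 15) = (n - 5)*(n - 4)*(n - 3)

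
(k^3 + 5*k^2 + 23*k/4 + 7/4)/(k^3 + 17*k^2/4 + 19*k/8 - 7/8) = 2*(2*k + 1)/(4*k - 1)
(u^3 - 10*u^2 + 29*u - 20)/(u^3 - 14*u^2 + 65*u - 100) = (u - 1)/(u - 5)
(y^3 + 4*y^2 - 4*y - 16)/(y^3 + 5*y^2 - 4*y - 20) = (y + 4)/(y + 5)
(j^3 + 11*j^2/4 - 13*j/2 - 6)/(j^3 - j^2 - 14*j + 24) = (j + 3/4)/(j - 3)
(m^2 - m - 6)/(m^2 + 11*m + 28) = (m^2 - m - 6)/(m^2 + 11*m + 28)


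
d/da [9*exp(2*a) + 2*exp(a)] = (18*exp(a) + 2)*exp(a)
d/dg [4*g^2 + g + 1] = 8*g + 1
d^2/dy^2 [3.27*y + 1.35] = 0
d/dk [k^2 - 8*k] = 2*k - 8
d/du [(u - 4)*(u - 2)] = 2*u - 6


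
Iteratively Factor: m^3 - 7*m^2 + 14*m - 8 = (m - 2)*(m^2 - 5*m + 4) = (m - 4)*(m - 2)*(m - 1)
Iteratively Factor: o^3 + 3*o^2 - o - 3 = (o + 3)*(o^2 - 1) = (o - 1)*(o + 3)*(o + 1)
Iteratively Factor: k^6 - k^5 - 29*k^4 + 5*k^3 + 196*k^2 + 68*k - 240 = (k + 2)*(k^5 - 3*k^4 - 23*k^3 + 51*k^2 + 94*k - 120) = (k - 5)*(k + 2)*(k^4 + 2*k^3 - 13*k^2 - 14*k + 24) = (k - 5)*(k + 2)^2*(k^3 - 13*k + 12) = (k - 5)*(k - 3)*(k + 2)^2*(k^2 + 3*k - 4) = (k - 5)*(k - 3)*(k - 1)*(k + 2)^2*(k + 4)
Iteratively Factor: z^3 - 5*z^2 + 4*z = (z)*(z^2 - 5*z + 4) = z*(z - 1)*(z - 4)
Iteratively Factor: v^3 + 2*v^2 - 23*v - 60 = (v - 5)*(v^2 + 7*v + 12) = (v - 5)*(v + 4)*(v + 3)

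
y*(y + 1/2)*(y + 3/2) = y^3 + 2*y^2 + 3*y/4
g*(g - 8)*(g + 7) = g^3 - g^2 - 56*g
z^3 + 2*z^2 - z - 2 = (z - 1)*(z + 1)*(z + 2)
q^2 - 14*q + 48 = (q - 8)*(q - 6)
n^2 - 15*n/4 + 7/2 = (n - 2)*(n - 7/4)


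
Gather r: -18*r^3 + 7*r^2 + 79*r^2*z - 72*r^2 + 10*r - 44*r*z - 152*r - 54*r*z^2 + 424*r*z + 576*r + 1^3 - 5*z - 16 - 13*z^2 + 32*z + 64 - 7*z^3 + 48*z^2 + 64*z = -18*r^3 + r^2*(79*z - 65) + r*(-54*z^2 + 380*z + 434) - 7*z^3 + 35*z^2 + 91*z + 49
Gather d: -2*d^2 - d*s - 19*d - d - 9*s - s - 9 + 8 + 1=-2*d^2 + d*(-s - 20) - 10*s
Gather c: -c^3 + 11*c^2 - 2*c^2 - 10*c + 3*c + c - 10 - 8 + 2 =-c^3 + 9*c^2 - 6*c - 16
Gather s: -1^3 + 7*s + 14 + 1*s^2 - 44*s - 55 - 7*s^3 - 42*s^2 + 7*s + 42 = -7*s^3 - 41*s^2 - 30*s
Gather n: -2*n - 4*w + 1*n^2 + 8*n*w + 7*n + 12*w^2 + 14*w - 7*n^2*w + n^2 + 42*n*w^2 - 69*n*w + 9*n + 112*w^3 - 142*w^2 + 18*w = n^2*(2 - 7*w) + n*(42*w^2 - 61*w + 14) + 112*w^3 - 130*w^2 + 28*w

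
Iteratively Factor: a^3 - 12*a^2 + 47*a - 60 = (a - 5)*(a^2 - 7*a + 12) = (a - 5)*(a - 4)*(a - 3)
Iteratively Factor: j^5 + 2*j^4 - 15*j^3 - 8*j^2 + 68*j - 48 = (j + 3)*(j^4 - j^3 - 12*j^2 + 28*j - 16) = (j - 1)*(j + 3)*(j^3 - 12*j + 16) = (j - 2)*(j - 1)*(j + 3)*(j^2 + 2*j - 8) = (j - 2)^2*(j - 1)*(j + 3)*(j + 4)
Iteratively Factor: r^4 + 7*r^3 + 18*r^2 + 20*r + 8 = (r + 2)*(r^3 + 5*r^2 + 8*r + 4) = (r + 2)^2*(r^2 + 3*r + 2) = (r + 2)^3*(r + 1)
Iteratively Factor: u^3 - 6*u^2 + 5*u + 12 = (u - 4)*(u^2 - 2*u - 3) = (u - 4)*(u + 1)*(u - 3)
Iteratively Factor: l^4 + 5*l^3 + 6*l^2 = (l + 2)*(l^3 + 3*l^2) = l*(l + 2)*(l^2 + 3*l) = l^2*(l + 2)*(l + 3)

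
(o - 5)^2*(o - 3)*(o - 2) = o^4 - 15*o^3 + 81*o^2 - 185*o + 150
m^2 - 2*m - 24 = (m - 6)*(m + 4)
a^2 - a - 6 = (a - 3)*(a + 2)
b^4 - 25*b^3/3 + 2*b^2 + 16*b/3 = b*(b - 8)*(b - 1)*(b + 2/3)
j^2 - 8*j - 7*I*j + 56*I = (j - 8)*(j - 7*I)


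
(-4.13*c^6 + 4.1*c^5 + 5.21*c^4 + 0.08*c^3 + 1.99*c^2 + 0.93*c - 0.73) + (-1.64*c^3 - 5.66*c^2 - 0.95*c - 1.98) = -4.13*c^6 + 4.1*c^5 + 5.21*c^4 - 1.56*c^3 - 3.67*c^2 - 0.0199999999999999*c - 2.71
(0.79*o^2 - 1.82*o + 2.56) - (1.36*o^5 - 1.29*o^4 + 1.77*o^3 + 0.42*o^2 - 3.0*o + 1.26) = -1.36*o^5 + 1.29*o^4 - 1.77*o^3 + 0.37*o^2 + 1.18*o + 1.3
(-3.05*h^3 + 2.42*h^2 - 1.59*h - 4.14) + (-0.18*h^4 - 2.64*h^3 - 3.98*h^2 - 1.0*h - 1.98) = -0.18*h^4 - 5.69*h^3 - 1.56*h^2 - 2.59*h - 6.12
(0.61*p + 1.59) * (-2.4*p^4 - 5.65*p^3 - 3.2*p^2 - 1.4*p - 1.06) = -1.464*p^5 - 7.2625*p^4 - 10.9355*p^3 - 5.942*p^2 - 2.8726*p - 1.6854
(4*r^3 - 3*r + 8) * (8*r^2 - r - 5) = 32*r^5 - 4*r^4 - 44*r^3 + 67*r^2 + 7*r - 40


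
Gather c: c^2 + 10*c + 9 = c^2 + 10*c + 9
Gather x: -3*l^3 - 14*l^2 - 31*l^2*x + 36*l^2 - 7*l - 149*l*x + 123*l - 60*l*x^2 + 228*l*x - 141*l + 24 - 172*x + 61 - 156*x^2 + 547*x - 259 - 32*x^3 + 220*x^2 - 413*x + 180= -3*l^3 + 22*l^2 - 25*l - 32*x^3 + x^2*(64 - 60*l) + x*(-31*l^2 + 79*l - 38) + 6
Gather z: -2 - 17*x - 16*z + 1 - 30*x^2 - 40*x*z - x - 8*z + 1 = -30*x^2 - 18*x + z*(-40*x - 24)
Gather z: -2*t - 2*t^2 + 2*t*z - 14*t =-2*t^2 + 2*t*z - 16*t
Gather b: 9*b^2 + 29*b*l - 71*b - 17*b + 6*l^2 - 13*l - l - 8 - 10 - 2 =9*b^2 + b*(29*l - 88) + 6*l^2 - 14*l - 20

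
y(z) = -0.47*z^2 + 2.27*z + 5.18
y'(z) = 2.27 - 0.94*z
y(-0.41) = 4.17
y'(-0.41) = 2.66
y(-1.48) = 0.79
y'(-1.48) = 3.66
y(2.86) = 7.83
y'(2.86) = -0.42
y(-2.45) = -3.20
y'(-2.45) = 4.57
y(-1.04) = 2.31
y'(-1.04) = 3.25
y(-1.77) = -0.31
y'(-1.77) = 3.93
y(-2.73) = -4.52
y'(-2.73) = 4.84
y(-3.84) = -10.47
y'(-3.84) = 5.88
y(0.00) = 5.18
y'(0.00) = 2.27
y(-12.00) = -89.74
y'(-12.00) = 13.55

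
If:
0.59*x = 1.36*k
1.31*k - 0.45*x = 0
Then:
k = 0.00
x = 0.00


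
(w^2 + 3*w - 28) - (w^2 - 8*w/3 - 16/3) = 17*w/3 - 68/3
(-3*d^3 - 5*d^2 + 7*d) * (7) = -21*d^3 - 35*d^2 + 49*d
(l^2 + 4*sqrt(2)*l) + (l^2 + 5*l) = 2*l^2 + 5*l + 4*sqrt(2)*l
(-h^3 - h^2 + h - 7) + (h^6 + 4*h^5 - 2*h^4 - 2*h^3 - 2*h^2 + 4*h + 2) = h^6 + 4*h^5 - 2*h^4 - 3*h^3 - 3*h^2 + 5*h - 5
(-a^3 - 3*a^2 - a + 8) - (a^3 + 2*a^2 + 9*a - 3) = -2*a^3 - 5*a^2 - 10*a + 11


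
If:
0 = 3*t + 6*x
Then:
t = -2*x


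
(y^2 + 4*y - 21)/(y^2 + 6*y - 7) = (y - 3)/(y - 1)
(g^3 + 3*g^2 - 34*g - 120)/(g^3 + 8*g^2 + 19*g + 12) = (g^2 - g - 30)/(g^2 + 4*g + 3)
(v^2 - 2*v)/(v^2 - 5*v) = (v - 2)/(v - 5)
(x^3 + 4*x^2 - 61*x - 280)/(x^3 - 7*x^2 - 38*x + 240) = (x^2 + 12*x + 35)/(x^2 + x - 30)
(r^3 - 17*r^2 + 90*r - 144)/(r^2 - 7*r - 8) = (r^2 - 9*r + 18)/(r + 1)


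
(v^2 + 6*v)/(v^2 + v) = (v + 6)/(v + 1)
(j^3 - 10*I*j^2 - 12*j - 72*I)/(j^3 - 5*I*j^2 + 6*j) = (j^2 - 4*I*j + 12)/(j*(j + I))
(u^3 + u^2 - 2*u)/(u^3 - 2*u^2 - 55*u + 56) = u*(u + 2)/(u^2 - u - 56)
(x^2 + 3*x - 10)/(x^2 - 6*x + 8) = (x + 5)/(x - 4)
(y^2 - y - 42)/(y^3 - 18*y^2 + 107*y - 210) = (y + 6)/(y^2 - 11*y + 30)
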